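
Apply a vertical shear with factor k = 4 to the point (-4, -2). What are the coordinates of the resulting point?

Shear matrix for vertical shear with factor k = 4:
[[1, 0], [4, 1]]
Result: (-4, -2) → (-4, -18)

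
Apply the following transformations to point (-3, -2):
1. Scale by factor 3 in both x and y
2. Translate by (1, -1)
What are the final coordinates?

Step 1: Scale (-3, -2) by 3 → (-9, -6)
Step 2: Translate by (1, -1) → (-8, -7)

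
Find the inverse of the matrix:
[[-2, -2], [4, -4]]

For [[a,b],[c,d]], inverse = (1/det)·[[d,-b],[-c,a]]
det = (-2)(-4) - (-2)(4) = 8 - -8 = 16
Inverse = (1/16)·[[-4, 2], [-4, -2]]
= [[-1/4, 1/8], [-1/4, -1/8]]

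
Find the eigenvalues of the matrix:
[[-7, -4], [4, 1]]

Characteristic equation: det(A - λI) = 0
λ² - (trace)λ + (det) = 0
trace = -7 + 1 = -6, det = (-7)(1) - (-4)(4) = 9
λ² - (-6)λ + (9) = 0
λ = (-6 ± √((-6)² - 4·(9))) / 2 = (-6 ± √0) / 2
Solving: λ = -3, -3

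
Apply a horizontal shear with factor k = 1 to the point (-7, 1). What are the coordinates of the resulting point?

Shear matrix for horizontal shear with factor k = 1:
[[1, 1], [0, 1]]
Result: (-7, 1) → (-6, 1)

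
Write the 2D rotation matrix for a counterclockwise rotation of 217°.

Rotation matrix formula: [[cos θ, -sin θ], [sin θ, cos θ]]
For θ = 217°:
cos(217°) = -0.7986
sin(217°) = -0.6018
Result: [[-0.7986, 0.6018], [-0.6018, -0.7986]]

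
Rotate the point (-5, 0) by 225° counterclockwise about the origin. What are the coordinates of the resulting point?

Rotation matrix for 225°: [[cos 225°, -sin 225°], [sin 225°, cos 225°]] ≈ [[-0.707107, 0.707107], [-0.707107, -0.707107]]
[[-0.707107, 0.707107], [-0.707107, -0.707107]] × [-5, 0]ᵀ ≈ [3.5355, 3.5355]ᵀ
Result: (3.5355, 3.5355)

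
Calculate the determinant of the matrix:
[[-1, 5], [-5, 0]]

For a 2×2 matrix [[a, b], [c, d]], det = ad - bc
det = (-1)(0) - (5)(-5) = 0 - -25 = 25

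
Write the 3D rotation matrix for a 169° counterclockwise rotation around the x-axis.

Rotation matrix for counterclockwise 169° around x-axis:
cos(169°) = -0.9816, sin(169°) = 0.1908
Result: [[1, 0, 0], [0, -0.9816, -0.1908], [0, 0.1908, -0.9816]]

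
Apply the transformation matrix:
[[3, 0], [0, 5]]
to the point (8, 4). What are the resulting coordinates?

Matrix multiplication:
[[3, 0], [0, 5]] × [8, 4]ᵀ
= [(3)(8) + (0)(4), (0)(8) + (5)(4)]ᵀ
= [24, 20]ᵀ
Result: (24, 20)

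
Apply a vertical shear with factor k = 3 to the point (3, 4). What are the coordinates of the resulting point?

Shear matrix for vertical shear with factor k = 3:
[[1, 0], [3, 1]]
Result: (3, 4) → (3, 13)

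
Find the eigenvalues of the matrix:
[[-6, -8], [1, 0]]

Characteristic equation: det(A - λI) = 0
λ² - (trace)λ + (det) = 0
trace = -6 + 0 = -6, det = (-6)(0) - (-8)(1) = 8
λ² - (-6)λ + (8) = 0
λ = (-6 ± √((-6)² - 4·(8))) / 2 = (-6 ± √4) / 2
Solving: λ = -4, -2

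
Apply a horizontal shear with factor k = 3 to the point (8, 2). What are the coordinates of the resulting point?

Shear matrix for horizontal shear with factor k = 3:
[[1, 3], [0, 1]]
Result: (8, 2) → (14, 2)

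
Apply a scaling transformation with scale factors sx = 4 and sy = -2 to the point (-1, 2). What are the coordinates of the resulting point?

Scaling matrix:
[[4, 0], [0, -2]]
Result: (-1 × 4, 2 × -2) = (-4, -4)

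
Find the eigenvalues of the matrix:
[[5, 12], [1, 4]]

Characteristic equation: det(A - λI) = 0
λ² - (trace)λ + (det) = 0
trace = 5 + 4 = 9, det = (5)(4) - (12)(1) = 8
λ² - (9)λ + (8) = 0
λ = (9 ± √((9)² - 4·(8))) / 2 = (9 ± √49) / 2
Solving: λ = 1, 8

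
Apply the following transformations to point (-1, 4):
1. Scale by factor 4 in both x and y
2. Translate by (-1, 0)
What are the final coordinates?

Step 1: Scale (-1, 4) by 4 → (-4, 16)
Step 2: Translate by (-1, 0) → (-5, 16)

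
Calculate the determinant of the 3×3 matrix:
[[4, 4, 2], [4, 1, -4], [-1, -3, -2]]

Expansion along first row:
det = 4·det([[1,-4],[-3,-2]]) - 4·det([[4,-4],[-1,-2]]) + 2·det([[4,1],[-1,-3]])
    = 4·(1·-2 - -4·-3) - 4·(4·-2 - -4·-1) + 2·(4·-3 - 1·-1)
    = 4·-14 - 4·-12 + 2·-11
    = -56 + 48 + -22 = -30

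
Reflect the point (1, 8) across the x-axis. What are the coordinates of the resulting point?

Reflection across x-axis: (1, 8) → (1, -8)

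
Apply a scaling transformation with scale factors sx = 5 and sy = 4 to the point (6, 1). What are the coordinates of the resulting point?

Scaling matrix:
[[5, 0], [0, 4]]
Result: (6 × 5, 1 × 4) = (30, 4)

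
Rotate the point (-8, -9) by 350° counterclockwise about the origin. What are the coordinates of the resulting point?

Rotation matrix for 350°: [[cos 350°, -sin 350°], [sin 350°, cos 350°]] ≈ [[0.984808, 0.173648], [-0.173648, 0.984808]]
[[0.984808, 0.173648], [-0.173648, 0.984808]] × [-8, -9]ᵀ ≈ [-9.4413, -7.4741]ᵀ
Result: (-9.4413, -7.4741)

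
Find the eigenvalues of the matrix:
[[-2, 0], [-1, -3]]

Characteristic equation: det(A - λI) = 0
λ² - (trace)λ + (det) = 0
trace = -2 + -3 = -5, det = (-2)(-3) - (0)(-1) = 6
λ² - (-5)λ + (6) = 0
λ = (-5 ± √((-5)² - 4·(6))) / 2 = (-5 ± √1) / 2
Solving: λ = -3, -2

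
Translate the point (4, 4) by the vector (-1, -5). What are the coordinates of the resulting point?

Translation by (-1, -5) (homogeneous matrix [[1, 0, -1], [0, 1, -5], [0, 0, 1]]):
x' = 4 + -1 = 3
y' = 4 + -5 = -1
Result: (3, -1)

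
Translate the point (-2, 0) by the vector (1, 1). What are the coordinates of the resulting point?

Translation by (1, 1) (homogeneous matrix [[1, 0, 1], [0, 1, 1], [0, 0, 1]]):
x' = -2 + 1 = -1
y' = 0 + 1 = 1
Result: (-1, 1)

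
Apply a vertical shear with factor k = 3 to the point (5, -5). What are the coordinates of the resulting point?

Shear matrix for vertical shear with factor k = 3:
[[1, 0], [3, 1]]
Result: (5, -5) → (5, 10)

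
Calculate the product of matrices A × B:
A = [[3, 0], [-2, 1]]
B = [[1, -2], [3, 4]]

Matrix multiplication:
C[0][0] = 3×1 + 0×3 = 3
C[0][1] = 3×-2 + 0×4 = -6
C[1][0] = -2×1 + 1×3 = 1
C[1][1] = -2×-2 + 1×4 = 8
Result: [[3, -6], [1, 8]]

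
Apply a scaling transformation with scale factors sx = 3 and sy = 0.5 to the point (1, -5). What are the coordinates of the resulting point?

Scaling matrix:
[[3, 0], [0, 0.50]]
Result: (1 × 3, -5 × 0.5) = (3, -2.5)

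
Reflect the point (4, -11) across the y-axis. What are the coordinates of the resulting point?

Reflection across y-axis: (4, -11) → (-4, -11)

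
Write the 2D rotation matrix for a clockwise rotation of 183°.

Rotation matrix formula: [[cos θ, -sin θ], [sin θ, cos θ]]
A clockwise rotation by 183° is equivalent to a counterclockwise rotation by -183°.
For θ = -183°:
cos(-183°) = -0.9986
sin(-183°) = 0.0523
Result: [[-0.9986, -0.0523], [0.0523, -0.9986]]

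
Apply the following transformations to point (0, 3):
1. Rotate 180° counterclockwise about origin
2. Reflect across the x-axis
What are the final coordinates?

Step 1: Rotate 180° → (0, -3)
Step 2: Reflect across x-axis → (0, 3)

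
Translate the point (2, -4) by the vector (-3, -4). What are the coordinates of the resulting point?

Translation by (-3, -4) (homogeneous matrix [[1, 0, -3], [0, 1, -4], [0, 0, 1]]):
x' = 2 + -3 = -1
y' = -4 + -4 = -8
Result: (-1, -8)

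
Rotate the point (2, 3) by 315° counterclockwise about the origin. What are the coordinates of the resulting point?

Rotation matrix for 315°: [[cos 315°, -sin 315°], [sin 315°, cos 315°]] ≈ [[0.707107, 0.707107], [-0.707107, 0.707107]]
[[0.707107, 0.707107], [-0.707107, 0.707107]] × [2, 3]ᵀ ≈ [3.5355, 0.7071]ᵀ
Result: (3.5355, 0.7071)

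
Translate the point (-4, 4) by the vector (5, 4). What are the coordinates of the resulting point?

Translation by (5, 4) (homogeneous matrix [[1, 0, 5], [0, 1, 4], [0, 0, 1]]):
x' = -4 + 5 = 1
y' = 4 + 4 = 8
Result: (1, 8)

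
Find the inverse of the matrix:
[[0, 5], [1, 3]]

For [[a,b],[c,d]], inverse = (1/det)·[[d,-b],[-c,a]]
det = (0)(3) - (5)(1) = 0 - 5 = -5
Inverse = (1/-5)·[[3, -5], [-1, 0]]
= [[-3/5, 1], [1/5, 0]]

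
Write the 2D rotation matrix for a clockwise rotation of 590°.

Rotation matrix formula: [[cos θ, -sin θ], [sin θ, cos θ]]
A clockwise rotation by 590° is equivalent to a counterclockwise rotation by -590°.
For θ = -590°:
cos(-590°) = -0.6428
sin(-590°) = 0.7660
Result: [[-0.6428, -0.7660], [0.7660, -0.6428]]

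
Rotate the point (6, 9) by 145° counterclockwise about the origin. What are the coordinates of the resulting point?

Rotation matrix for 145°: [[cos 145°, -sin 145°], [sin 145°, cos 145°]] ≈ [[-0.819152, -0.573576], [0.573576, -0.819152]]
[[-0.819152, -0.573576], [0.573576, -0.819152]] × [6, 9]ᵀ ≈ [-10.0771, -3.9309]ᵀ
Result: (-10.0771, -3.9309)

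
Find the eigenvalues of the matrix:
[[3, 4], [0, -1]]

Characteristic equation: det(A - λI) = 0
λ² - (trace)λ + (det) = 0
trace = 3 + -1 = 2, det = (3)(-1) - (4)(0) = -3
λ² - (2)λ + (-3) = 0
λ = (2 ± √((2)² - 4·(-3))) / 2 = (2 ± √16) / 2
Solving: λ = -1, 3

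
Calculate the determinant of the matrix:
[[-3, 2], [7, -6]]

For a 2×2 matrix [[a, b], [c, d]], det = ad - bc
det = (-3)(-6) - (2)(7) = 18 - 14 = 4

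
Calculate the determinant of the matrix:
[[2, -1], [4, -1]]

For a 2×2 matrix [[a, b], [c, d]], det = ad - bc
det = (2)(-1) - (-1)(4) = -2 - -4 = 2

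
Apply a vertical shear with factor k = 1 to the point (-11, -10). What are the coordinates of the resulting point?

Shear matrix for vertical shear with factor k = 1:
[[1, 0], [1, 1]]
Result: (-11, -10) → (-11, -21)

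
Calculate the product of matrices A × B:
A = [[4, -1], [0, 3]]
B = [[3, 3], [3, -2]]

Matrix multiplication:
C[0][0] = 4×3 + -1×3 = 9
C[0][1] = 4×3 + -1×-2 = 14
C[1][0] = 0×3 + 3×3 = 9
C[1][1] = 0×3 + 3×-2 = -6
Result: [[9, 14], [9, -6]]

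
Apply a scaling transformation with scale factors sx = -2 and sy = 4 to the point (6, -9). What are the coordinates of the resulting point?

Scaling matrix:
[[-2, 0], [0, 4]]
Result: (6 × -2, -9 × 4) = (-12, -36)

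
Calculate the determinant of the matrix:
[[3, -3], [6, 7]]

For a 2×2 matrix [[a, b], [c, d]], det = ad - bc
det = (3)(7) - (-3)(6) = 21 - -18 = 39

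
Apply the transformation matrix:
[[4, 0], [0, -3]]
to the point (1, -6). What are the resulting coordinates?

Matrix multiplication:
[[4, 0], [0, -3]] × [1, -6]ᵀ
= [(4)(1) + (0)(-6), (0)(1) + (-3)(-6)]ᵀ
= [4, 18]ᵀ
Result: (4, 18)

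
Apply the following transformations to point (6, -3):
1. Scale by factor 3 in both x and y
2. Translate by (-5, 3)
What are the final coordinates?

Step 1: Scale (6, -3) by 3 → (18, -9)
Step 2: Translate by (-5, 3) → (13, -6)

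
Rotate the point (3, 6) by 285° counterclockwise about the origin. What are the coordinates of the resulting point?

Rotation matrix for 285°: [[cos 285°, -sin 285°], [sin 285°, cos 285°]] ≈ [[0.258819, 0.965926], [-0.965926, 0.258819]]
[[0.258819, 0.965926], [-0.965926, 0.258819]] × [3, 6]ᵀ ≈ [6.5720, -1.3449]ᵀ
Result: (6.5720, -1.3449)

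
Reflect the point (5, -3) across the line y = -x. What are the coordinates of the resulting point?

Reflection across line y = -x: (5, -3) → (3, -5)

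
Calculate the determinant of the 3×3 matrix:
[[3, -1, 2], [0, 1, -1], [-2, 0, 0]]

Expansion along first row:
det = 3·det([[1,-1],[0,0]]) - -1·det([[0,-1],[-2,0]]) + 2·det([[0,1],[-2,0]])
    = 3·(1·0 - -1·0) - -1·(0·0 - -1·-2) + 2·(0·0 - 1·-2)
    = 3·0 - -1·-2 + 2·2
    = 0 + -2 + 4 = 2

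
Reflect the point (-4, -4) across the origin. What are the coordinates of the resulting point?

Reflection across origin: (-4, -4) → (4, 4)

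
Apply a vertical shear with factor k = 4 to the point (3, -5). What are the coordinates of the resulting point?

Shear matrix for vertical shear with factor k = 4:
[[1, 0], [4, 1]]
Result: (3, -5) → (3, 7)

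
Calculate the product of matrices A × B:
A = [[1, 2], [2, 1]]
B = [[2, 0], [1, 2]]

Matrix multiplication:
C[0][0] = 1×2 + 2×1 = 4
C[0][1] = 1×0 + 2×2 = 4
C[1][0] = 2×2 + 1×1 = 5
C[1][1] = 2×0 + 1×2 = 2
Result: [[4, 4], [5, 2]]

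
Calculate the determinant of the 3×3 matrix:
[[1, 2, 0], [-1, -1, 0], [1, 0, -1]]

Expansion along first row:
det = 1·det([[-1,0],[0,-1]]) - 2·det([[-1,0],[1,-1]]) + 0·det([[-1,-1],[1,0]])
    = 1·(-1·-1 - 0·0) - 2·(-1·-1 - 0·1) + 0·(-1·0 - -1·1)
    = 1·1 - 2·1 + 0·1
    = 1 + -2 + 0 = -1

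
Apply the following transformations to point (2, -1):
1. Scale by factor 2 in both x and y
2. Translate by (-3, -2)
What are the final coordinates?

Step 1: Scale (2, -1) by 2 → (4, -2)
Step 2: Translate by (-3, -2) → (1, -4)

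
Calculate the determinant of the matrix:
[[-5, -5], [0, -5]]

For a 2×2 matrix [[a, b], [c, d]], det = ad - bc
det = (-5)(-5) - (-5)(0) = 25 - 0 = 25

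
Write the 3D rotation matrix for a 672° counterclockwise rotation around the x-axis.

Rotation matrix for counterclockwise 672° around x-axis:
cos(672°) = 0.6691, sin(672°) = -0.7431
Result: [[1, 0, 0], [0, 0.6691, 0.7431], [0, -0.7431, 0.6691]]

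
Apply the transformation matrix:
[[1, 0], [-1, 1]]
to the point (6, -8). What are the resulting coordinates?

Matrix multiplication:
[[1, 0], [-1, 1]] × [6, -8]ᵀ
= [(1)(6) + (0)(-8), (-1)(6) + (1)(-8)]ᵀ
= [6, -14]ᵀ
Result: (6, -14)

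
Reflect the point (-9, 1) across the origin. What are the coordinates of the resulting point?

Reflection across origin: (-9, 1) → (9, -1)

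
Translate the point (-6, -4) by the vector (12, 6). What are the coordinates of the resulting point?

Translation by (12, 6) (homogeneous matrix [[1, 0, 12], [0, 1, 6], [0, 0, 1]]):
x' = -6 + 12 = 6
y' = -4 + 6 = 2
Result: (6, 2)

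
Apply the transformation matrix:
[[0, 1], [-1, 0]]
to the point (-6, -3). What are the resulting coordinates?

Matrix multiplication:
[[0, 1], [-1, 0]] × [-6, -3]ᵀ
= [(0)(-6) + (1)(-3), (-1)(-6) + (0)(-3)]ᵀ
= [-3, 6]ᵀ
Result: (-3, 6)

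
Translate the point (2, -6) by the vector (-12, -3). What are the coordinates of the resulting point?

Translation by (-12, -3) (homogeneous matrix [[1, 0, -12], [0, 1, -3], [0, 0, 1]]):
x' = 2 + -12 = -10
y' = -6 + -3 = -9
Result: (-10, -9)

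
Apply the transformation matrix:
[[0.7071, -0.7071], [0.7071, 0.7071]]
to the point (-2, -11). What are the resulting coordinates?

Matrix multiplication:
[[0.7071, -0.7071], [0.7071, 0.7071]] × [-2, -11]ᵀ
= [(0.7071)(-2) + (-0.7071)(-11), (0.7071)(-2) + (0.7071)(-11)]ᵀ
= [6.3639, -9.1923]ᵀ
Result: (6.3639, -9.1923)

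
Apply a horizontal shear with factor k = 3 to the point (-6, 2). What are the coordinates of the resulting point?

Shear matrix for horizontal shear with factor k = 3:
[[1, 3], [0, 1]]
Result: (-6, 2) → (0, 2)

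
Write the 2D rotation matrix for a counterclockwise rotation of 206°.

Rotation matrix formula: [[cos θ, -sin θ], [sin θ, cos θ]]
For θ = 206°:
cos(206°) = -0.8988
sin(206°) = -0.4384
Result: [[-0.8988, 0.4384], [-0.4384, -0.8988]]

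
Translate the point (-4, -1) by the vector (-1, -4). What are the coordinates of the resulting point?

Translation by (-1, -4) (homogeneous matrix [[1, 0, -1], [0, 1, -4], [0, 0, 1]]):
x' = -4 + -1 = -5
y' = -1 + -4 = -5
Result: (-5, -5)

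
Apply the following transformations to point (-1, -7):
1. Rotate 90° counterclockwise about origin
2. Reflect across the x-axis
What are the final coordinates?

Step 1: Rotate 90° → (7, -1)
Step 2: Reflect across x-axis → (7, 1)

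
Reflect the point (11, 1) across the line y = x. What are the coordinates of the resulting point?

Reflection across line y = x: (11, 1) → (1, 11)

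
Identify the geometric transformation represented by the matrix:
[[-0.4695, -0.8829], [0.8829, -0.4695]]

This matrix represents: rotation by 118° counterclockwise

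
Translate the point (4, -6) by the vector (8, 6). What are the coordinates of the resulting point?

Translation by (8, 6) (homogeneous matrix [[1, 0, 8], [0, 1, 6], [0, 0, 1]]):
x' = 4 + 8 = 12
y' = -6 + 6 = 0
Result: (12, 0)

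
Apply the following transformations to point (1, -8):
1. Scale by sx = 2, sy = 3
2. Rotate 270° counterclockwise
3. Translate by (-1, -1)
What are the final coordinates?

Step 1: Scale → (2, -24)
Step 2: Rotate 270° → (-24, -2)
Step 3: Translate → (-25, -3)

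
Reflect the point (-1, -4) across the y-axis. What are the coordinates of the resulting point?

Reflection across y-axis: (-1, -4) → (1, -4)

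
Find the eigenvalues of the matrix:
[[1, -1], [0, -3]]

Characteristic equation: det(A - λI) = 0
λ² - (trace)λ + (det) = 0
trace = 1 + -3 = -2, det = (1)(-3) - (-1)(0) = -3
λ² - (-2)λ + (-3) = 0
λ = (-2 ± √((-2)² - 4·(-3))) / 2 = (-2 ± √16) / 2
Solving: λ = -3, 1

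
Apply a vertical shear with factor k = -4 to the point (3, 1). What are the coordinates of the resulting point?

Shear matrix for vertical shear with factor k = -4:
[[1, 0], [-4, 1]]
Result: (3, 1) → (3, -11)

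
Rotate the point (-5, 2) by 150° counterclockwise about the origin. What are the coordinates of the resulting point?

Rotation matrix for 150°: [[cos 150°, -sin 150°], [sin 150°, cos 150°]] ≈ [[-0.866025, -0.500000], [0.500000, -0.866025]]
[[-0.866025, -0.500000], [0.500000, -0.866025]] × [-5, 2]ᵀ ≈ [3.3301, -4.2321]ᵀ
Result: (3.3301, -4.2321)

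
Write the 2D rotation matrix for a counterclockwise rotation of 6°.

Rotation matrix formula: [[cos θ, -sin θ], [sin θ, cos θ]]
For θ = 6°:
cos(6°) = 0.9945
sin(6°) = 0.1045
Result: [[0.9945, -0.1045], [0.1045, 0.9945]]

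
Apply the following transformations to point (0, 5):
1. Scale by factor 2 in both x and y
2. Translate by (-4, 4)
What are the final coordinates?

Step 1: Scale (0, 5) by 2 → (0, 10)
Step 2: Translate by (-4, 4) → (-4, 14)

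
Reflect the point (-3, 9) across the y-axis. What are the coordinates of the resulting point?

Reflection across y-axis: (-3, 9) → (3, 9)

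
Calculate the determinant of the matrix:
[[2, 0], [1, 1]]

For a 2×2 matrix [[a, b], [c, d]], det = ad - bc
det = (2)(1) - (0)(1) = 2 - 0 = 2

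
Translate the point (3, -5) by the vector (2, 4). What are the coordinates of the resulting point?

Translation by (2, 4) (homogeneous matrix [[1, 0, 2], [0, 1, 4], [0, 0, 1]]):
x' = 3 + 2 = 5
y' = -5 + 4 = -1
Result: (5, -1)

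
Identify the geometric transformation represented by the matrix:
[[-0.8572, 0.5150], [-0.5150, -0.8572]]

This matrix represents: rotation by 211° counterclockwise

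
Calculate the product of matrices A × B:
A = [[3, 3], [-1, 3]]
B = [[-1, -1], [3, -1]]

Matrix multiplication:
C[0][0] = 3×-1 + 3×3 = 6
C[0][1] = 3×-1 + 3×-1 = -6
C[1][0] = -1×-1 + 3×3 = 10
C[1][1] = -1×-1 + 3×-1 = -2
Result: [[6, -6], [10, -2]]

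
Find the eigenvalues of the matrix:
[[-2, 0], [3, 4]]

Characteristic equation: det(A - λI) = 0
λ² - (trace)λ + (det) = 0
trace = -2 + 4 = 2, det = (-2)(4) - (0)(3) = -8
λ² - (2)λ + (-8) = 0
λ = (2 ± √((2)² - 4·(-8))) / 2 = (2 ± √36) / 2
Solving: λ = -2, 4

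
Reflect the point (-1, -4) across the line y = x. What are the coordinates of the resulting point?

Reflection across line y = x: (-1, -4) → (-4, -1)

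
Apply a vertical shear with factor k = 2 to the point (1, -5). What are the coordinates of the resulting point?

Shear matrix for vertical shear with factor k = 2:
[[1, 0], [2, 1]]
Result: (1, -5) → (1, -3)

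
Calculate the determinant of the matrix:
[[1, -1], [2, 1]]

For a 2×2 matrix [[a, b], [c, d]], det = ad - bc
det = (1)(1) - (-1)(2) = 1 - -2 = 3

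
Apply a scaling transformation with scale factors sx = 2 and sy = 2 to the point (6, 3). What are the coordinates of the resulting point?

Scaling matrix:
[[2, 0], [0, 2]]
Result: (6 × 2, 3 × 2) = (12, 6)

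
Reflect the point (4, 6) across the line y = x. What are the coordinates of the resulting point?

Reflection across line y = x: (4, 6) → (6, 4)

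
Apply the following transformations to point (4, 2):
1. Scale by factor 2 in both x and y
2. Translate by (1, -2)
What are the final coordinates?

Step 1: Scale (4, 2) by 2 → (8, 4)
Step 2: Translate by (1, -2) → (9, 2)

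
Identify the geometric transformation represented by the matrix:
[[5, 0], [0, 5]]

This matrix represents: uniform scaling by factor 5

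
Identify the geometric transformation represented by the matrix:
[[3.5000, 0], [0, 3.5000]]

This matrix represents: uniform scaling by factor 3.5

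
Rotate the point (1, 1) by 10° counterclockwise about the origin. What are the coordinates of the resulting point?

Rotation matrix for 10°: [[cos 10°, -sin 10°], [sin 10°, cos 10°]] ≈ [[0.984808, -0.173648], [0.173648, 0.984808]]
[[0.984808, -0.173648], [0.173648, 0.984808]] × [1, 1]ᵀ ≈ [0.8112, 1.1585]ᵀ
Result: (0.8112, 1.1585)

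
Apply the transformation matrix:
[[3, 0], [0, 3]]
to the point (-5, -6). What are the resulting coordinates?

Matrix multiplication:
[[3, 0], [0, 3]] × [-5, -6]ᵀ
= [(3)(-5) + (0)(-6), (0)(-5) + (3)(-6)]ᵀ
= [-15, -18]ᵀ
Result: (-15, -18)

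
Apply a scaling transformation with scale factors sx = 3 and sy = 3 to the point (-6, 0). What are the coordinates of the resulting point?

Scaling matrix:
[[3, 0], [0, 3]]
Result: (-6 × 3, 0 × 3) = (-18, 0)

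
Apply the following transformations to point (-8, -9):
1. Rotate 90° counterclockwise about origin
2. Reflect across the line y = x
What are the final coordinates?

Step 1: Rotate 90° → (9, -8)
Step 2: Reflect across line y = x → (-8, 9)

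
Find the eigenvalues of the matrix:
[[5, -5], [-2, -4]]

Characteristic equation: det(A - λI) = 0
λ² - (trace)λ + (det) = 0
trace = 5 + -4 = 1, det = (5)(-4) - (-5)(-2) = -30
λ² - (1)λ + (-30) = 0
λ = (1 ± √((1)² - 4·(-30))) / 2 = (1 ± √121) / 2
Solving: λ = -5, 6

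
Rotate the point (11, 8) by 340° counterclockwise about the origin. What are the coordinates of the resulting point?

Rotation matrix for 340°: [[cos 340°, -sin 340°], [sin 340°, cos 340°]] ≈ [[0.939693, 0.342020], [-0.342020, 0.939693]]
[[0.939693, 0.342020], [-0.342020, 0.939693]] × [11, 8]ᵀ ≈ [13.0728, 3.7553]ᵀ
Result: (13.0728, 3.7553)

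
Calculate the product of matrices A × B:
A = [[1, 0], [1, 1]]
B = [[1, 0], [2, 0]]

Matrix multiplication:
C[0][0] = 1×1 + 0×2 = 1
C[0][1] = 1×0 + 0×0 = 0
C[1][0] = 1×1 + 1×2 = 3
C[1][1] = 1×0 + 1×0 = 0
Result: [[1, 0], [3, 0]]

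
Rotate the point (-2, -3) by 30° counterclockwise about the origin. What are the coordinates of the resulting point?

Rotation matrix for 30°: [[cos 30°, -sin 30°], [sin 30°, cos 30°]] ≈ [[0.866025, -0.500000], [0.500000, 0.866025]]
[[0.866025, -0.500000], [0.500000, 0.866025]] × [-2, -3]ᵀ ≈ [-0.2321, -3.5981]ᵀ
Result: (-0.2321, -3.5981)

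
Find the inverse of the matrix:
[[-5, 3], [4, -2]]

For [[a,b],[c,d]], inverse = (1/det)·[[d,-b],[-c,a]]
det = (-5)(-2) - (3)(4) = 10 - 12 = -2
Inverse = (1/-2)·[[-2, -3], [-4, -5]]
= [[1, 3/2], [2, 5/2]]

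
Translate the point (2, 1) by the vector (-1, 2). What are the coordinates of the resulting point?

Translation by (-1, 2) (homogeneous matrix [[1, 0, -1], [0, 1, 2], [0, 0, 1]]):
x' = 2 + -1 = 1
y' = 1 + 2 = 3
Result: (1, 3)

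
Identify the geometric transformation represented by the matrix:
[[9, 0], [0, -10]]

This matrix represents: non-uniform scaling by sx = 9, sy = -10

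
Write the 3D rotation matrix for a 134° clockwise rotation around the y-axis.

Rotation matrix for clockwise 134° around y-axis:
A clockwise rotation by 134° is a counterclockwise rotation by -134°.
cos(-134°) = -0.6947, sin(-134°) = -0.7193
Result: [[-0.6947, 0, -0.7193], [0, 1, 0], [0.7193, 0, -0.6947]]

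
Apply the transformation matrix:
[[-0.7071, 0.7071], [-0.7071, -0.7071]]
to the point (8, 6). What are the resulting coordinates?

Matrix multiplication:
[[-0.7071, 0.7071], [-0.7071, -0.7071]] × [8, 6]ᵀ
= [(-0.7071)(8) + (0.7071)(6), (-0.7071)(8) + (-0.7071)(6)]ᵀ
= [-1.4142, -9.8994]ᵀ
Result: (-1.4142, -9.8994)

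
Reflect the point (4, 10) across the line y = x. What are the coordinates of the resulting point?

Reflection across line y = x: (4, 10) → (10, 4)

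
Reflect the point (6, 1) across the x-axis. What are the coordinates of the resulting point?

Reflection across x-axis: (6, 1) → (6, -1)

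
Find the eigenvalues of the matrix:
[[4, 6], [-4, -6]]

Characteristic equation: det(A - λI) = 0
λ² - (trace)λ + (det) = 0
trace = 4 + -6 = -2, det = (4)(-6) - (6)(-4) = 0
λ² - (-2)λ + (0) = 0
λ = (-2 ± √((-2)² - 4·(0))) / 2 = (-2 ± √4) / 2
Solving: λ = -2, 0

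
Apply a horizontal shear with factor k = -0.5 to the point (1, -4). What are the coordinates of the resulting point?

Shear matrix for horizontal shear with factor k = -0.5:
[[1, -0.50], [0, 1]]
Result: (1, -4) → (3, -4)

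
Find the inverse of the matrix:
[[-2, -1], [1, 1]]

For [[a,b],[c,d]], inverse = (1/det)·[[d,-b],[-c,a]]
det = (-2)(1) - (-1)(1) = -2 - -1 = -1
Inverse = (1/-1)·[[1, 1], [-1, -2]]
= [[-1, -1], [1, 2]]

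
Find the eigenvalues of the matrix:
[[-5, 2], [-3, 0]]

Characteristic equation: det(A - λI) = 0
λ² - (trace)λ + (det) = 0
trace = -5 + 0 = -5, det = (-5)(0) - (2)(-3) = 6
λ² - (-5)λ + (6) = 0
λ = (-5 ± √((-5)² - 4·(6))) / 2 = (-5 ± √1) / 2
Solving: λ = -3, -2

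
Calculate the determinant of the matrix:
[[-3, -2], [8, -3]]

For a 2×2 matrix [[a, b], [c, d]], det = ad - bc
det = (-3)(-3) - (-2)(8) = 9 - -16 = 25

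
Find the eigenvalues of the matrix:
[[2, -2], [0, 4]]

Characteristic equation: det(A - λI) = 0
λ² - (trace)λ + (det) = 0
trace = 2 + 4 = 6, det = (2)(4) - (-2)(0) = 8
λ² - (6)λ + (8) = 0
λ = (6 ± √((6)² - 4·(8))) / 2 = (6 ± √4) / 2
Solving: λ = 2, 4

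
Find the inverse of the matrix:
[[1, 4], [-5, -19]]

For [[a,b],[c,d]], inverse = (1/det)·[[d,-b],[-c,a]]
det = (1)(-19) - (4)(-5) = -19 - -20 = 1
Inverse = [[-19, -4], [5, 1]]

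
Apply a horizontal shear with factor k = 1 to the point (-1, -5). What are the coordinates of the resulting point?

Shear matrix for horizontal shear with factor k = 1:
[[1, 1], [0, 1]]
Result: (-1, -5) → (-6, -5)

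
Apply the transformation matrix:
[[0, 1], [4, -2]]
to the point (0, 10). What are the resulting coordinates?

Matrix multiplication:
[[0, 1], [4, -2]] × [0, 10]ᵀ
= [(0)(0) + (1)(10), (4)(0) + (-2)(10)]ᵀ
= [10, -20]ᵀ
Result: (10, -20)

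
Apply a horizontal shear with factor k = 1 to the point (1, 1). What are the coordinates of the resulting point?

Shear matrix for horizontal shear with factor k = 1:
[[1, 1], [0, 1]]
Result: (1, 1) → (2, 1)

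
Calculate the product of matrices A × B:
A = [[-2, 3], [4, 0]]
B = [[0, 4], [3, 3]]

Matrix multiplication:
C[0][0] = -2×0 + 3×3 = 9
C[0][1] = -2×4 + 3×3 = 1
C[1][0] = 4×0 + 0×3 = 0
C[1][1] = 4×4 + 0×3 = 16
Result: [[9, 1], [0, 16]]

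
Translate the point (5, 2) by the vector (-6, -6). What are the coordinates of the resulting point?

Translation by (-6, -6) (homogeneous matrix [[1, 0, -6], [0, 1, -6], [0, 0, 1]]):
x' = 5 + -6 = -1
y' = 2 + -6 = -4
Result: (-1, -4)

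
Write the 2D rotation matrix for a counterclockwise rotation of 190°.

Rotation matrix formula: [[cos θ, -sin θ], [sin θ, cos θ]]
For θ = 190°:
cos(190°) = -0.9848
sin(190°) = -0.1736
Result: [[-0.9848, 0.1736], [-0.1736, -0.9848]]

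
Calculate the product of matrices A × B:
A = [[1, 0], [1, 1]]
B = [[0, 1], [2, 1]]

Matrix multiplication:
C[0][0] = 1×0 + 0×2 = 0
C[0][1] = 1×1 + 0×1 = 1
C[1][0] = 1×0 + 1×2 = 2
C[1][1] = 1×1 + 1×1 = 2
Result: [[0, 1], [2, 2]]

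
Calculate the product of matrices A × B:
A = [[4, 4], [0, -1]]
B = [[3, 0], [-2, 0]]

Matrix multiplication:
C[0][0] = 4×3 + 4×-2 = 4
C[0][1] = 4×0 + 4×0 = 0
C[1][0] = 0×3 + -1×-2 = 2
C[1][1] = 0×0 + -1×0 = 0
Result: [[4, 0], [2, 0]]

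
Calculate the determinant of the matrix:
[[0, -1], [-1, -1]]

For a 2×2 matrix [[a, b], [c, d]], det = ad - bc
det = (0)(-1) - (-1)(-1) = 0 - 1 = -1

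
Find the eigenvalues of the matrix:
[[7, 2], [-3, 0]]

Characteristic equation: det(A - λI) = 0
λ² - (trace)λ + (det) = 0
trace = 7 + 0 = 7, det = (7)(0) - (2)(-3) = 6
λ² - (7)λ + (6) = 0
λ = (7 ± √((7)² - 4·(6))) / 2 = (7 ± √25) / 2
Solving: λ = 1, 6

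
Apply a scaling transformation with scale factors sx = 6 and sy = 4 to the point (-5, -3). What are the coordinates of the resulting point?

Scaling matrix:
[[6, 0], [0, 4]]
Result: (-5 × 6, -3 × 4) = (-30, -12)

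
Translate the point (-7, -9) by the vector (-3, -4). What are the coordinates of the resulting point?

Translation by (-3, -4) (homogeneous matrix [[1, 0, -3], [0, 1, -4], [0, 0, 1]]):
x' = -7 + -3 = -10
y' = -9 + -4 = -13
Result: (-10, -13)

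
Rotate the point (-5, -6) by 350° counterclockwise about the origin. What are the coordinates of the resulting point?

Rotation matrix for 350°: [[cos 350°, -sin 350°], [sin 350°, cos 350°]] ≈ [[0.984808, 0.173648], [-0.173648, 0.984808]]
[[0.984808, 0.173648], [-0.173648, 0.984808]] × [-5, -6]ᵀ ≈ [-5.9659, -5.0406]ᵀ
Result: (-5.9659, -5.0406)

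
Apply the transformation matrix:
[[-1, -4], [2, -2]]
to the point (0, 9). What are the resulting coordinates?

Matrix multiplication:
[[-1, -4], [2, -2]] × [0, 9]ᵀ
= [(-1)(0) + (-4)(9), (2)(0) + (-2)(9)]ᵀ
= [-36, -18]ᵀ
Result: (-36, -18)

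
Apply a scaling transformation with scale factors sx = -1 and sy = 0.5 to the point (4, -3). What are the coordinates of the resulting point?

Scaling matrix:
[[-1, 0], [0, 0.50]]
Result: (4 × -1, -3 × 0.5) = (-4, -1.5)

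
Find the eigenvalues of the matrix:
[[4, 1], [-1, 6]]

Characteristic equation: det(A - λI) = 0
λ² - (trace)λ + (det) = 0
trace = 4 + 6 = 10, det = (4)(6) - (1)(-1) = 25
λ² - (10)λ + (25) = 0
λ = (10 ± √((10)² - 4·(25))) / 2 = (10 ± √0) / 2
Solving: λ = 5, 5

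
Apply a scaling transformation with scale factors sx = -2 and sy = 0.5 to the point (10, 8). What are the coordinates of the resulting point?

Scaling matrix:
[[-2, 0], [0, 0.50]]
Result: (10 × -2, 8 × 0.5) = (-20, 4)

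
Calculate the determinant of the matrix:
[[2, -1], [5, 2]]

For a 2×2 matrix [[a, b], [c, d]], det = ad - bc
det = (2)(2) - (-1)(5) = 4 - -5 = 9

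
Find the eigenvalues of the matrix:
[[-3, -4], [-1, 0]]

Characteristic equation: det(A - λI) = 0
λ² - (trace)λ + (det) = 0
trace = -3 + 0 = -3, det = (-3)(0) - (-4)(-1) = -4
λ² - (-3)λ + (-4) = 0
λ = (-3 ± √((-3)² - 4·(-4))) / 2 = (-3 ± √25) / 2
Solving: λ = -4, 1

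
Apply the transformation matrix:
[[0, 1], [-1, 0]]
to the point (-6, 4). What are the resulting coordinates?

Matrix multiplication:
[[0, 1], [-1, 0]] × [-6, 4]ᵀ
= [(0)(-6) + (1)(4), (-1)(-6) + (0)(4)]ᵀ
= [4, 6]ᵀ
Result: (4, 6)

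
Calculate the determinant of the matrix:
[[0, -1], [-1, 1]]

For a 2×2 matrix [[a, b], [c, d]], det = ad - bc
det = (0)(1) - (-1)(-1) = 0 - 1 = -1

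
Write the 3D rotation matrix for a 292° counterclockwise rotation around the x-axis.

Rotation matrix for counterclockwise 292° around x-axis:
cos(292°) = 0.3746, sin(292°) = -0.9272
Result: [[1, 0, 0], [0, 0.3746, 0.9272], [0, -0.9272, 0.3746]]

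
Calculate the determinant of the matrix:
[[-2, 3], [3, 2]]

For a 2×2 matrix [[a, b], [c, d]], det = ad - bc
det = (-2)(2) - (3)(3) = -4 - 9 = -13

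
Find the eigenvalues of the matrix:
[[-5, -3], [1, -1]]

Characteristic equation: det(A - λI) = 0
λ² - (trace)λ + (det) = 0
trace = -5 + -1 = -6, det = (-5)(-1) - (-3)(1) = 8
λ² - (-6)λ + (8) = 0
λ = (-6 ± √((-6)² - 4·(8))) / 2 = (-6 ± √4) / 2
Solving: λ = -4, -2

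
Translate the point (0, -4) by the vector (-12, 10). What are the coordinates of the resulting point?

Translation by (-12, 10) (homogeneous matrix [[1, 0, -12], [0, 1, 10], [0, 0, 1]]):
x' = 0 + -12 = -12
y' = -4 + 10 = 6
Result: (-12, 6)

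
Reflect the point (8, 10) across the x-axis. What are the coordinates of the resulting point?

Reflection across x-axis: (8, 10) → (8, -10)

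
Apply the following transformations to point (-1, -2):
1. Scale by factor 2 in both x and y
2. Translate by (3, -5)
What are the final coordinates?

Step 1: Scale (-1, -2) by 2 → (-2, -4)
Step 2: Translate by (3, -5) → (1, -9)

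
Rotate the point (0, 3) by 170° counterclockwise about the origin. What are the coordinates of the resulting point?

Rotation matrix for 170°: [[cos 170°, -sin 170°], [sin 170°, cos 170°]] ≈ [[-0.984808, -0.173648], [0.173648, -0.984808]]
[[-0.984808, -0.173648], [0.173648, -0.984808]] × [0, 3]ᵀ ≈ [-0.5209, -2.9544]ᵀ
Result: (-0.5209, -2.9544)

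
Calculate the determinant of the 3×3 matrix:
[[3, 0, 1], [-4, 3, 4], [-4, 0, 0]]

Expansion along first row:
det = 3·det([[3,4],[0,0]]) - 0·det([[-4,4],[-4,0]]) + 1·det([[-4,3],[-4,0]])
    = 3·(3·0 - 4·0) - 0·(-4·0 - 4·-4) + 1·(-4·0 - 3·-4)
    = 3·0 - 0·16 + 1·12
    = 0 + 0 + 12 = 12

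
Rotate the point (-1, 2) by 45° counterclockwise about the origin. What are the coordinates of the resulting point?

Rotation matrix for 45°: [[cos 45°, -sin 45°], [sin 45°, cos 45°]] ≈ [[0.707107, -0.707107], [0.707107, 0.707107]]
[[0.707107, -0.707107], [0.707107, 0.707107]] × [-1, 2]ᵀ ≈ [-2.1213, 0.7071]ᵀ
Result: (-2.1213, 0.7071)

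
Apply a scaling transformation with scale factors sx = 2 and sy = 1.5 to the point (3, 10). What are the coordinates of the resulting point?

Scaling matrix:
[[2, 0], [0, 1.50]]
Result: (3 × 2, 10 × 1.5) = (6, 15)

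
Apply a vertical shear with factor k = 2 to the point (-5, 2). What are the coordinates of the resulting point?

Shear matrix for vertical shear with factor k = 2:
[[1, 0], [2, 1]]
Result: (-5, 2) → (-5, -8)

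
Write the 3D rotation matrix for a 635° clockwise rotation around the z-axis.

Rotation matrix for clockwise 635° around z-axis:
A clockwise rotation by 635° is a counterclockwise rotation by -635°.
cos(-635°) = 0.0872, sin(-635°) = 0.9962
Result: [[0.0872, -0.9962, 0], [0.9962, 0.0872, 0], [0, 0, 1]]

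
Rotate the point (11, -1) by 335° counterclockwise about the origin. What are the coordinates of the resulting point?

Rotation matrix for 335°: [[cos 335°, -sin 335°], [sin 335°, cos 335°]] ≈ [[0.906308, 0.422618], [-0.422618, 0.906308]]
[[0.906308, 0.422618], [-0.422618, 0.906308]] × [11, -1]ᵀ ≈ [9.5468, -5.5551]ᵀ
Result: (9.5468, -5.5551)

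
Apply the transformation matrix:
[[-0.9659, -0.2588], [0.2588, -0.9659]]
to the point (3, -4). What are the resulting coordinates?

Matrix multiplication:
[[-0.9659, -0.2588], [0.2588, -0.9659]] × [3, -4]ᵀ
= [(-0.9659)(3) + (-0.2588)(-4), (0.2588)(3) + (-0.9659)(-4)]ᵀ
= [-1.8625, 4.6400]ᵀ
Result: (-1.8625, 4.6400)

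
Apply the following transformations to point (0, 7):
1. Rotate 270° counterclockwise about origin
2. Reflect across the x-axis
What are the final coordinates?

Step 1: Rotate 270° → (7, 0)
Step 2: Reflect across x-axis → (7, 0)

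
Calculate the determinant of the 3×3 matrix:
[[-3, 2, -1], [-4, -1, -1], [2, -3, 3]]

Expansion along first row:
det = -3·det([[-1,-1],[-3,3]]) - 2·det([[-4,-1],[2,3]]) + -1·det([[-4,-1],[2,-3]])
    = -3·(-1·3 - -1·-3) - 2·(-4·3 - -1·2) + -1·(-4·-3 - -1·2)
    = -3·-6 - 2·-10 + -1·14
    = 18 + 20 + -14 = 24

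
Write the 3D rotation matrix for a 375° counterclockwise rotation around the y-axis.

Rotation matrix for counterclockwise 375° around y-axis:
cos(375°) = 0.9659, sin(375°) = 0.2588
Result: [[0.9659, 0, 0.2588], [0, 1, 0], [-0.2588, 0, 0.9659]]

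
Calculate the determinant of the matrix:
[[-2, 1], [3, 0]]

For a 2×2 matrix [[a, b], [c, d]], det = ad - bc
det = (-2)(0) - (1)(3) = 0 - 3 = -3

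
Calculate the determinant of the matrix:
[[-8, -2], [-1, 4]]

For a 2×2 matrix [[a, b], [c, d]], det = ad - bc
det = (-8)(4) - (-2)(-1) = -32 - 2 = -34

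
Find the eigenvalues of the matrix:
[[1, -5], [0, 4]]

Characteristic equation: det(A - λI) = 0
λ² - (trace)λ + (det) = 0
trace = 1 + 4 = 5, det = (1)(4) - (-5)(0) = 4
λ² - (5)λ + (4) = 0
λ = (5 ± √((5)² - 4·(4))) / 2 = (5 ± √9) / 2
Solving: λ = 1, 4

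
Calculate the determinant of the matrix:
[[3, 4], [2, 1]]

For a 2×2 matrix [[a, b], [c, d]], det = ad - bc
det = (3)(1) - (4)(2) = 3 - 8 = -5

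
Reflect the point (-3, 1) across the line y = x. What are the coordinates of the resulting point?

Reflection across line y = x: (-3, 1) → (1, -3)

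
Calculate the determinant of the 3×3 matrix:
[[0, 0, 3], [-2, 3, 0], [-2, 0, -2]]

Expansion along first row:
det = 0·det([[3,0],[0,-2]]) - 0·det([[-2,0],[-2,-2]]) + 3·det([[-2,3],[-2,0]])
    = 0·(3·-2 - 0·0) - 0·(-2·-2 - 0·-2) + 3·(-2·0 - 3·-2)
    = 0·-6 - 0·4 + 3·6
    = 0 + 0 + 18 = 18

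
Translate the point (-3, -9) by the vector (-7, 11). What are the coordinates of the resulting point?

Translation by (-7, 11) (homogeneous matrix [[1, 0, -7], [0, 1, 11], [0, 0, 1]]):
x' = -3 + -7 = -10
y' = -9 + 11 = 2
Result: (-10, 2)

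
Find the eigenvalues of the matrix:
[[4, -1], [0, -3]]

Characteristic equation: det(A - λI) = 0
λ² - (trace)λ + (det) = 0
trace = 4 + -3 = 1, det = (4)(-3) - (-1)(0) = -12
λ² - (1)λ + (-12) = 0
λ = (1 ± √((1)² - 4·(-12))) / 2 = (1 ± √49) / 2
Solving: λ = -3, 4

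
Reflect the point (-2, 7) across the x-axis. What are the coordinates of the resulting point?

Reflection across x-axis: (-2, 7) → (-2, -7)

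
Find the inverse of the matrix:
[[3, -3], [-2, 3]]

For [[a,b],[c,d]], inverse = (1/det)·[[d,-b],[-c,a]]
det = (3)(3) - (-3)(-2) = 9 - 6 = 3
Inverse = (1/3)·[[3, 3], [2, 3]]
= [[1, 1], [2/3, 1]]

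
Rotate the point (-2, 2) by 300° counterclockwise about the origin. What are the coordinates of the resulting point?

Rotation matrix for 300°: [[cos 300°, -sin 300°], [sin 300°, cos 300°]] ≈ [[0.500000, 0.866025], [-0.866025, 0.500000]]
[[0.500000, 0.866025], [-0.866025, 0.500000]] × [-2, 2]ᵀ ≈ [0.7321, 2.7321]ᵀ
Result: (0.7321, 2.7321)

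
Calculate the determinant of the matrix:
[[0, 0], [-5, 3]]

For a 2×2 matrix [[a, b], [c, d]], det = ad - bc
det = (0)(3) - (0)(-5) = 0 - 0 = 0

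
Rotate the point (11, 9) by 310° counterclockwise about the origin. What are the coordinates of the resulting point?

Rotation matrix for 310°: [[cos 310°, -sin 310°], [sin 310°, cos 310°]] ≈ [[0.642788, 0.766044], [-0.766044, 0.642788]]
[[0.642788, 0.766044], [-0.766044, 0.642788]] × [11, 9]ᵀ ≈ [13.9651, -2.6414]ᵀ
Result: (13.9651, -2.6414)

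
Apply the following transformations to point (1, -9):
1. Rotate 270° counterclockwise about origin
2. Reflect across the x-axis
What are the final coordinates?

Step 1: Rotate 270° → (-9, -1)
Step 2: Reflect across x-axis → (-9, 1)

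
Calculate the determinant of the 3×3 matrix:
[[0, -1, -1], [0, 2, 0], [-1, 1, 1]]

Expansion along first row:
det = 0·det([[2,0],[1,1]]) - -1·det([[0,0],[-1,1]]) + -1·det([[0,2],[-1,1]])
    = 0·(2·1 - 0·1) - -1·(0·1 - 0·-1) + -1·(0·1 - 2·-1)
    = 0·2 - -1·0 + -1·2
    = 0 + 0 + -2 = -2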